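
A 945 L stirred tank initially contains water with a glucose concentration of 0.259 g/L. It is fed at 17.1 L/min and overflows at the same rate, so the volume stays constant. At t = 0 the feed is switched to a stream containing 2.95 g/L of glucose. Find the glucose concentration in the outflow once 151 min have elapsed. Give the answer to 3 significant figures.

2.77 g/L

Unsteady species balance (constant V, well mixed): V dC/dt = Q(C_in − C).
Rewrite as dC/dt + C/τ = C_in/τ, τ = V/Q = 55.263 min.
Solution: C(t) = C_in + (C₀ − C_in) e^(−t/τ).
C(151) = 2.95 + (0.259 − 2.95)·e^(−151/55.263) = 2.95 + (-2.6910)·0.065064 = 2.7749 g/L.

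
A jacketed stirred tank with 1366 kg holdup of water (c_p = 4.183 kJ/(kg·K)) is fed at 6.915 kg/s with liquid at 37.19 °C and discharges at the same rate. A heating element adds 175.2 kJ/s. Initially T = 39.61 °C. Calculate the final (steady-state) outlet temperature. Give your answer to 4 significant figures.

43.25 °C

M c_p dT/dt = ṁ c_p (T_in − T) + Q̇.
At steady state dT/dt = 0 ⇒ T_ss = T_in + Q̇/(ṁ c_p) = 37.19 + 175.2/(6.915·4.183) = 43.2470 °C.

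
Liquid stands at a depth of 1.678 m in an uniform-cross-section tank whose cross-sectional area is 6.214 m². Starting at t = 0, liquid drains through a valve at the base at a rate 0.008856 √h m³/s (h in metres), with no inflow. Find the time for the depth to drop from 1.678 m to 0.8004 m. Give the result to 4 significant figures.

562.4 s

Volume balance on the tank: A dh/dt = −0.008856 √h.
Separate and integrate: 2(√h − √h₀) = −(0.008856/A) t.
t = 2A(√h₀ − √h)/0.008856 = 2·6.214·(√1.678 − √0.8004)/0.008856
  = 12.4280 × (1.29538 − 0.894651) / 0.008856 = 562.355 s.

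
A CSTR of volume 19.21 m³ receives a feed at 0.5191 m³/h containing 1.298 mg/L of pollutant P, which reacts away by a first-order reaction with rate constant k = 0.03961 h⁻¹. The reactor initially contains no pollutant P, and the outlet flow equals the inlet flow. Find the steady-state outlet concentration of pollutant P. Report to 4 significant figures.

0.5264 mg/L

Species balance: V dC/dt = Q C_in − Q C − k V C.
At steady state: 0 = Q C_in − (Q + kV) C_ss, so C_ss = Q C_in/(Q + kV).
C_ss = 0.5191·1.298/(0.5191 + 0.03961·19.21) = 0.673792/1.28001 = 0.526397 mg/L.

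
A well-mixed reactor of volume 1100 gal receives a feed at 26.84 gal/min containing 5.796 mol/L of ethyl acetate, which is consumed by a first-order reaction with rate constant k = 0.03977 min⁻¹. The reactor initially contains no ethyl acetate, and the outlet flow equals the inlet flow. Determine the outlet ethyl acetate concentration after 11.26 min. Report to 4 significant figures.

1.134 mol/L

Species balance: V dC/dt = Q C_in − Q C − k V C.
dC/dt = (Q/V) C_in − (Q/V + k) C; effective rate a = Q/V + k = 0.0244000 + 0.03977 = 0.0641700 min⁻¹.
C_ss = Q C_in/(Q + kV) = 2.20387 mol/L; C(t) = C_ss + (C₀ − C_ss) e^(−a t).
C(11.26) = 2.20387 + (-2.20387)·e^(−0.0641700·11.26) = 2.20387 + (-2.20387)·0.485511 = 1.13387 mol/L.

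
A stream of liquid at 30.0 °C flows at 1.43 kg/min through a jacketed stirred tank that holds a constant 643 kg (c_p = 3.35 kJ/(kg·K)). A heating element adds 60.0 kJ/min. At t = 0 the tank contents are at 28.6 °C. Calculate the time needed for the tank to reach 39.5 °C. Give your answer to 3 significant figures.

M c_p dT/dt = ṁ c_p (T_in − T) + Q̇.
τ = M/ṁ = 449.65 min; T_ss = T_in + Q̇/(ṁ c_p) = 42.525 °C.
T(t) = T_ss + (T₀ − T_ss) e^(−t/τ). Set T = 39.5:
e^(−t/τ) = (39.5 − 42.525)/(28.6 − 42.525) = 0.21722
t = −449.65 · ln(0.21722) = 686.54 min.

687 min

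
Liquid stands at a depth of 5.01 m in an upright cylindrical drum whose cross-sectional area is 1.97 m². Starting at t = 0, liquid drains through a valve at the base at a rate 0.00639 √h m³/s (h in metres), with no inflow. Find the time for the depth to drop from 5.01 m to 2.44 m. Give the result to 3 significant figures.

Accumulation of liquid (constant cross-section A): A dh/dt = −0.00639 √h.
Separate and integrate: 2(√h − √h₀) = −(0.00639/A) t.
t = 2A(√h₀ − √h)/0.00639 = 2·1.97·(√5.01 − √2.44)/0.00639
  = 3.9400 × (2.2383 − 1.5620) / 0.00639 = 416.97 s.

417 s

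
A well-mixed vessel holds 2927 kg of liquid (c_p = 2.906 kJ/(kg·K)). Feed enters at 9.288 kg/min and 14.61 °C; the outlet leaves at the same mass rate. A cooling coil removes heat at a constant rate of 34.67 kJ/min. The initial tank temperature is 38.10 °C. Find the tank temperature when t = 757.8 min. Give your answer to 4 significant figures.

15.56 °C

Energy balance: M c_p dT/dt = ṁ c_p (T_in − T) − 34.67.
τ = M/ṁ = 315.138 min; T_ss = T_in − Q̇/(ṁ c_p) = 14.61 − 34.67/(9.288·2.906) = 13.3255 °C.
Integrating: T(t) = T_ss + (T₀ − T_ss) e^(−t/τ).
T(757.8) = 13.3255 + (24.7745)·e^(−757.8/315.138) = 13.3255 + (24.7745)·0.0902960 = 15.5625 °C.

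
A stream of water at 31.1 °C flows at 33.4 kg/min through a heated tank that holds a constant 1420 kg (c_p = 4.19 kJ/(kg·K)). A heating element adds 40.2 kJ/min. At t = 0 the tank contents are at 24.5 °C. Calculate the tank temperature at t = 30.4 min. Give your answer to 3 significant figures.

First-law balance (no shaft work): M c_p dT/dt = ṁ c_p (T_in − T) + 40.2.
τ = M/ṁ = 42.515 min; T_ss = T_in + Q̇/(ṁ c_p) = 31.1 + 40.2/(33.4·4.19) = 31.387 °C.
T approaches T_ss exponentially: T(t) = T_ss + (T₀ − T_ss) e^(−t/τ).
T(30.4) = 31.387 + (-6.8873)·e^(−30.4/42.515) = 31.387 + (-6.8873)·0.48917 = 28.018 °C.

28.0 °C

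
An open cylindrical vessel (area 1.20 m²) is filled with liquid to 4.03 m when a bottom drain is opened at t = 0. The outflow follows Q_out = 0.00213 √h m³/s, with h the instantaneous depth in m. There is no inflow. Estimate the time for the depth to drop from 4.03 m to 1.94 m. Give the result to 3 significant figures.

With no inflow, A dh/dt = −0.00213 √h.
Separate and integrate: 2(√h − √h₀) = −(0.00213/A) t.
t = 2A(√h₀ − √h)/0.00213 = 2·1.20·(√4.03 − √1.94)/0.00213
  = 2.4000 × (2.0075 − 1.3928) / 0.00213 = 692.56 s.

693 s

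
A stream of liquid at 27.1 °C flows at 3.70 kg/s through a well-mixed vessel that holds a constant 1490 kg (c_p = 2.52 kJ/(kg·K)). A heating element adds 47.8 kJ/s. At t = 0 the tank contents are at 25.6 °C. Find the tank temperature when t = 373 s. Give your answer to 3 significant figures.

29.6 °C

M c_p dT/dt = ṁ c_p (T_in − T) + Q̇.
τ = M/ṁ = 402.70 s; T_ss = T_in + Q̇/(ṁ c_p) = 27.1 + 47.8/(3.70·2.52) = 32.227 °C.
Integrating: T(t) = T_ss + (T₀ − T_ss) e^(−t/τ).
T(373) = 32.227 + (-6.6266)·e^(−373/402.70) = 32.227 + (-6.6266)·0.39604 = 29.602 °C.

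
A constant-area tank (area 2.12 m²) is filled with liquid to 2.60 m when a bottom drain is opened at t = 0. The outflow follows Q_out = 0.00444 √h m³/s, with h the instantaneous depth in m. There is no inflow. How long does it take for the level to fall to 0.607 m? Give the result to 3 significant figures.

796 s

Accumulation of liquid (constant cross-section A): A dh/dt = −0.00444 √h.
Separate and integrate: 2(√h − √h₀) = −(0.00444/A) t.
t = 2A(√h₀ − √h)/0.00444 = 2·2.12·(√2.60 − √0.607)/0.00444
  = 4.2400 × (1.6125 − 0.77910) / 0.00444 = 795.81 s.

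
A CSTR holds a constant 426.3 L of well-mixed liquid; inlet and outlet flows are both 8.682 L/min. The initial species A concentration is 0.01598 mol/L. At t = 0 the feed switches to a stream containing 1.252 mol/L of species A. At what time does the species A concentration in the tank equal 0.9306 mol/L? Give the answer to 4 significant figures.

Unsteady species balance (constant V, well mixed): V dC/dt = Q(C_in − C), so τ = V/Q = 49.1016 min.
C(t) = C_in + (C₀ − C_in) e^(−t/τ). Set C = 0.9306 and solve for t:
e^(−t/τ) = (C − C_in)/(C₀ − C_in) = (0.9306 − 1.252)/(0.01598 − 1.252) = 0.260028
t = −τ ln(…) = 49.1016 × 1.34697 = 66.1381 min.

66.14 min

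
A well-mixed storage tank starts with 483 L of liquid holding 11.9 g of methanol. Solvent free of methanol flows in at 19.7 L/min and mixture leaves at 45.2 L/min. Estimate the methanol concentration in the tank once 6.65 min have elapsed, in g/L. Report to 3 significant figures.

0.0176 g/L

Let m(t) be the amount of methanol. Volume: V(t) = V₀ + (Q_in − Q_out) t = 483 − 25.500 t; V(6.65) = 313.42 L.
Solute balance: dm/dt = 0 − Q_out C = −Q_out m/V(t).
Separate: dm/m = −Q_out dt/V(t) ⇒ ln(m/m₀) = −(Q_out/(Q_in−Q_out)) ln(V/V₀).
m = m₀ (V₀/V)^(Q_out/(Q_in−Q_out)) = 11.9 × (483/313.42)^(-1.7725) = 5.5289 g.
C = m/V = 5.5289/313.42 = 0.017640 g/L.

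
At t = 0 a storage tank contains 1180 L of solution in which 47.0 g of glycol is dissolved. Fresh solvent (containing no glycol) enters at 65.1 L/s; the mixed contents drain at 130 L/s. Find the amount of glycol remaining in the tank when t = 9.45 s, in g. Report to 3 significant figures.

10.8 g

Let m(t) be the amount of glycol. Volume: V(t) = V₀ + (Q_in − Q_out) t = 1180 − 64.900 t; V(9.45) = 566.69 L.
Solute balance: dm/dt = 0 − Q_out C = −Q_out m/V(t).
Separate: dm/m = −Q_out dt/V(t) ⇒ ln(m/m₀) = −(Q_out/(Q_in−Q_out)) ln(V/V₀).
m = m₀ (V₀/V)^(Q_out/(Q_in−Q_out)) = 47.0 × (1180/566.69)^(-2.0031) = 10.816 g.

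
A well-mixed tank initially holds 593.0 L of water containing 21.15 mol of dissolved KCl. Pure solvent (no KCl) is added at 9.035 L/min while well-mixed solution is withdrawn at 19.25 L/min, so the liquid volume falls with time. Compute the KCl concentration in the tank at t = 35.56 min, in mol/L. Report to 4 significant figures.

Total volume: dV/dt = Q_in − Q_out = -10.2150 L/min, so V(t) = 593.0 − 10.2150 t and V(35.56) = 229.755 L.
No KCl enters, so dm/dt = −Q_out · (m/V).
dm/m = −Q_out dt/(V₀ − 10.2150 t); integrating gives ln(m/m₀) = −(Q_out/(Q_in−Q_out)) ln(V/V₀).
m = m₀ (V₀/V)^(Q_out/(Q_in−Q_out)) = 21.15 × (593.0/229.755)^(-1.88448) = 3.54240 mol.
C = m/V = 3.54240/229.755 = 0.0154182 mol/L.

0.01542 mol/L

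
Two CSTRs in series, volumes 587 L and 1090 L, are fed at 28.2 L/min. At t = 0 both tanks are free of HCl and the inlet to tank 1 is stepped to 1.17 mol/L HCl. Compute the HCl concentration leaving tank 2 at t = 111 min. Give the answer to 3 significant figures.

Species balance on tank i: dCᵢ/dt = (Cᵢ₋₁ − Cᵢ)/τᵢ with τᵢ = Vᵢ/Q.
τ₁ = 587/28.2 = 20.816 min; τ₂ = 1090/28.2 = 38.652 min.
Solving the cascade with C₁(0)=C₂(0)=0 gives C₂(t) = C_in[1 − (τ₁ e^(−t/τ₁) − τ₂ e^(−t/τ₂))/(τ₁ − τ₂)].
At t = 111: e^(−t/τ₁) = 0.0048318, e^(−t/τ₂) = 0.056600.
C₂ = 1.17·[1 − (20.816·0.0048318 − 38.652·0.056600)/(-17.837)] = 1.17·0.88299 = 1.0331 mol/L.

1.03 mol/L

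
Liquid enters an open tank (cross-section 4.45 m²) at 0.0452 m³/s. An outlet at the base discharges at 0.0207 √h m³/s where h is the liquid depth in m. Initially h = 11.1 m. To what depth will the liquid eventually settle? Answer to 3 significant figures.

Accumulation of liquid (constant cross-section A): A dh/dt = Q_in − 0.0207 √h. At steady state dh/dt = 0:
Q_in = 0.0207 √h_ss ⇒ √h_ss = 0.0452/0.0207 = 2.1836.
h_ss = 2.1836² = 4.7680 m. (Since h₀ = 11.1 m > h_ss, the level will fall toward this value.)

4.77 m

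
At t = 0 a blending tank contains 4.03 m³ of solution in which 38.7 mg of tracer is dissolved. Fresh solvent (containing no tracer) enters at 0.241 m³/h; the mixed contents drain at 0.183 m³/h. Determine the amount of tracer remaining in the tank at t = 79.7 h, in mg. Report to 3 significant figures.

Let m(t) be the amount of tracer. Volume: V(t) = V₀ + (Q_in − Q_out) t = 4.03 + 0.058000 t; V(79.7) = 8.6526 m³.
No tracer enters, so dm/dt = −Q_out · (m/V).
dm/m = −Q_out dt/(V₀ + 0.058000 t); integrating gives ln(m/m₀) = −(Q_out/(Q_in−Q_out)) ln(V/V₀).
m = m₀ (V₀/V)^(Q_out/(Q_in−Q_out)) = 38.7 × (4.03/8.6526)^(3.1552) = 3.4729 mg.

3.47 mg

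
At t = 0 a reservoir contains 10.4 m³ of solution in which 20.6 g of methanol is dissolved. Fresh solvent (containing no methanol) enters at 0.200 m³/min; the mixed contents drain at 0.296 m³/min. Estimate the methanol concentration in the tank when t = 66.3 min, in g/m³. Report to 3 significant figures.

0.276 g/m³

Total volume: dV/dt = Q_in − Q_out = -0.096000 m³/min, so V(t) = 10.4 − 0.096000 t and V(66.3) = 4.0352 m³.
Solute balance: dm/dt = 0 − Q_out C = −Q_out m/V(t).
Separate: dm/m = −Q_out dt/V(t) ⇒ ln(m/m₀) = −(Q_out/(Q_in−Q_out)) ln(V/V₀).
m = m₀ (V₀/V)^(Q_out/(Q_in−Q_out)) = 20.6 × (10.4/4.0352)^(-3.0833) = 1.1120 g.
C = m/V = 1.1120/4.0352 = 0.27557 g/m³.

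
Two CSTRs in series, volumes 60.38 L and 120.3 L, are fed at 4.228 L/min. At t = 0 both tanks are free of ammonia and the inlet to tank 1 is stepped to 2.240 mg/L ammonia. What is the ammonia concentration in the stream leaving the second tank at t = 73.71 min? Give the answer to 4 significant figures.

1.916 mg/L

Species balance on tank i: dCᵢ/dt = (Cᵢ₋₁ − Cᵢ)/τᵢ with τᵢ = Vᵢ/Q.
τ₁ = 60.38/4.228 = 14.2810 min; τ₂ = 120.3/4.228 = 28.4532 min.
Tank 1: C₁ = C_in(1 − e^(−t/τ₁)). Tank 2 (τ₁ ≠ τ₂): C₂ = C_in[1 − (τ₁ e^(−t/τ₁) − τ₂ e^(−t/τ₂))/(τ₁ − τ₂)].
At t = 73.71: e^(−t/τ₁) = 0.00573361, e^(−t/τ₂) = 0.0749771.
C₂ = 2.240·[1 − (14.2810·0.00573361 − 28.4532·0.0749771)/(-14.1722)] = 2.240·0.855248 = 1.91576 mg/L.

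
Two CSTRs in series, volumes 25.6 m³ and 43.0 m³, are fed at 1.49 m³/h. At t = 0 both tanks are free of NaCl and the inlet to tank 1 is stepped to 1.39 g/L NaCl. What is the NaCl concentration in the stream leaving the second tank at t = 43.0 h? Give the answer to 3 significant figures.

0.783 g/L

Each tank obeys Vᵢ dCᵢ/dt = Q(Cᵢ₋₁ − Cᵢ), so τᵢ = Vᵢ/Q.
τ₁ = 25.6/1.49 = 17.181 h; τ₂ = 43.0/1.49 = 28.859 h.
Solving the cascade with C₁(0)=C₂(0)=0 gives C₂(t) = C_in[1 − (τ₁ e^(−t/τ₁) − τ₂ e^(−t/τ₂))/(τ₁ − τ₂)].
At t = 43.0: e^(−t/τ₁) = 0.081861, e^(−t/τ₂) = 0.22537.
C₂ = 1.39·[1 − (17.181·0.081861 − 28.859·0.22537)/(-11.678)] = 1.39·0.56348 = 0.78324 g/L.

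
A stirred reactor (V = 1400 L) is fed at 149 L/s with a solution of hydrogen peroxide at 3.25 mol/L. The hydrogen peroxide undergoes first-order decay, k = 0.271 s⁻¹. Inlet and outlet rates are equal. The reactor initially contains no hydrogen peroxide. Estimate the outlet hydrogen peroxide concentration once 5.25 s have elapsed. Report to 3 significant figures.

V dC/dt = Q(C_in − C) − k V C.
dC/dt = (Q/V) C_in − (Q/V + k) C; effective rate a = Q/V + k = 0.10643 + 0.271 = 0.37743 s⁻¹.
C_ss = Q C_in/(Q + kV) = 0.91645 mol/L; C(t) = C_ss + (C₀ − C_ss) e^(−a t).
C(5.25) = 0.91645 + (-0.91645)·e^(−0.37743·5.25) = 0.91645 + (-0.91645)·0.13786 = 0.79010 mol/L.

0.790 mol/L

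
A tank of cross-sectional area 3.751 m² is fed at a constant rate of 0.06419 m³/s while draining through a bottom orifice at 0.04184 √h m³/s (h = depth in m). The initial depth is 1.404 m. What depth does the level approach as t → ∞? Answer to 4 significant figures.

A dh/dt = Q_in − 0.04184 √h. Steady state requires inflow = outflow:
Q_in = 0.04184 √h_ss ⇒ √h_ss = 0.06419/0.04184 = 1.53418.
h_ss = 1.53418² = 2.35370 m. (Since h₀ = 1.404 m < h_ss, the level will rise toward this value.)

2.354 m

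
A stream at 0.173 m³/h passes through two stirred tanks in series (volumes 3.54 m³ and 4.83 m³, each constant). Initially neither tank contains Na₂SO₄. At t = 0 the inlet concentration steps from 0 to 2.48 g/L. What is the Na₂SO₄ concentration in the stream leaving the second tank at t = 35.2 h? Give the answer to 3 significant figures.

Time constants: τᵢ = Vᵢ/Q for each well-mixed tank.
τ₁ = 3.54/0.173 = 20.462 h; τ₂ = 4.83/0.173 = 27.919 h.
Solving the cascade with C₁(0)=C₂(0)=0 gives C₂(t) = C_in[1 − (τ₁ e^(−t/τ₁) − τ₂ e^(−t/τ₂))/(τ₁ − τ₂)].
At t = 35.2: e^(−t/τ₁) = 0.17903, e^(−t/τ₂) = 0.28343.
C₂ = 2.48·[1 − (20.462·0.17903 − 27.919·0.28343)/(-7.4566)] = 2.48·0.43006 = 1.0666 g/L.

1.07 g/L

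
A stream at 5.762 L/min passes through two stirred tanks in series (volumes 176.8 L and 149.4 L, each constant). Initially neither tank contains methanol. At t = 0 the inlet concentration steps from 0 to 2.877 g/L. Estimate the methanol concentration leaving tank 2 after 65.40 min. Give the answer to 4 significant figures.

1.933 g/L

Each tank obeys Vᵢ dCᵢ/dt = Q(Cᵢ₋₁ − Cᵢ), so τᵢ = Vᵢ/Q.
τ₁ = 176.8/5.762 = 30.6838 min; τ₂ = 149.4/5.762 = 25.9285 min.
Solving the cascade with C₁(0)=C₂(0)=0 gives C₂(t) = C_in[1 − (τ₁ e^(−t/τ₁) − τ₂ e^(−t/τ₂))/(τ₁ − τ₂)].
At t = 65.40: e^(−t/τ₁) = 0.118669, e^(−t/τ₂) = 0.0802731.
C₂ = 2.877·[1 − (30.6838·0.118669 − 25.9285·0.0802731)/(4.75529)] = 2.877·0.671976 = 1.93328 g/L.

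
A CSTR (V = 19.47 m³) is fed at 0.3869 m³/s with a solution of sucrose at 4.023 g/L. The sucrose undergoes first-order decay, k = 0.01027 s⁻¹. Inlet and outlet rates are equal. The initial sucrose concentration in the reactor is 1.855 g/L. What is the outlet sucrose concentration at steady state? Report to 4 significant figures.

V dC/dt = Q(C_in − C) − k V C.
Steady state (dC/dt = 0): C_ss = Q C_in/(Q + kV) = C_in/(1 + kV/Q).
C_ss = 0.3869·4.023/(0.3869 + 0.01027·19.47) = 1.55650/0.586857 = 2.65226 g/L.

2.652 g/L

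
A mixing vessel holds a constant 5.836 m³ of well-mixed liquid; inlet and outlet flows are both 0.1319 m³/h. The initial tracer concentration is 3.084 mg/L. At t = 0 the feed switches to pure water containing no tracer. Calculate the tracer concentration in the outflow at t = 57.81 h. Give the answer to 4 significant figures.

0.8350 mg/L

Accumulation = in − out for the solute gives V dC/dt = Q(C_in − C).
Rewrite as dC/dt + C/τ = C_in/τ, τ = V/Q = 44.2456 h.
Solution: C(t) = C_in + (C₀ − C_in) e^(−t/τ).
C(57.81) = 0 + (3.084 − 0)·e^(−57.81/44.2456) = 0 + (3.08400)·0.270747 = 0.834985 mg/L.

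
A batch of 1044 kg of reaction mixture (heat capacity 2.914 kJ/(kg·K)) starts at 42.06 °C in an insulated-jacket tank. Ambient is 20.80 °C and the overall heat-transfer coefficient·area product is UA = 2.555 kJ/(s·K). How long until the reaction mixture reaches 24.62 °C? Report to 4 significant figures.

Lumped-capacitance energy balance: M c_p dT/dt = UA(T_amb − T).
τ = M c_p/UA = 1190.69 s; T_ss = T_amb = 20.8000 °C.
T(t) = T_ss + (T₀ − T_ss)e^(−t/τ); set T = 24.62:
t = −τ ln[(T − T_ss)/(T₀ − T_ss)] = −1190.69 · ln(0.179680) = 2043.91 s.

2044 s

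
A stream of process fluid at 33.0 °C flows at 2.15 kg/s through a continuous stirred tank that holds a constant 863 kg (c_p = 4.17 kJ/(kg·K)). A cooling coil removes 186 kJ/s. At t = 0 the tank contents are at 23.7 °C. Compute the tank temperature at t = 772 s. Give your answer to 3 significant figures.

M c_p dT/dt = ṁ c_p (T_in − T) − Q̇.
τ = M/ṁ = 401.40 s; T_ss = T_in − Q̇/(ṁ c_p) = 33.0 − 186/(2.15·4.17) = 12.254 °C.
This is linear first-order; T(t) = T_ss + (T₀ − T_ss) e^(−t/τ).
T(772) = 12.254 + (11.446)·e^(−772/401.40) = 12.254 + (11.446)·0.14613 = 13.926 °C.

13.9 °C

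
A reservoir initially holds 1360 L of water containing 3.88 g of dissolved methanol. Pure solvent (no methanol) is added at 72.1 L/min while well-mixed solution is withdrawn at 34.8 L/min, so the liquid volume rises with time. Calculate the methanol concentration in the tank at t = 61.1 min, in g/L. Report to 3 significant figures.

Let m(t) be the amount of methanol. Volume: V(t) = V₀ + (Q_in − Q_out) t = 1360 + 37.300 t; V(61.1) = 3639.0 L.
Species balance (pure solvent in): dm/dt = −Q_out · m/V(t).
Separate: dm/m = −Q_out dt/V(t) ⇒ ln(m/m₀) = −(Q_out/(Q_in−Q_out)) ln(V/V₀).
m = m₀ (V₀/V)^(Q_out/(Q_in−Q_out)) = 3.88 × (1360/3639.0)^(0.93298) = 1.5489 g.
C = m/V = 1.5489/3639.0 = 0.00042565 g/L.

0.000426 g/L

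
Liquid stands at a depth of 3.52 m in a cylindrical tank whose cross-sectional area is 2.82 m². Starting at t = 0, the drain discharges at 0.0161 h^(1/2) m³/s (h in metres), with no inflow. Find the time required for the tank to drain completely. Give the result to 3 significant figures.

657 s

With no inflow, A dh/dt = −0.0161 √h.
∫ h^(−1/2) dh = −(0.0161/A) ∫ dt, giving 2√h = 2√h₀ − (0.0161/A) t.
Set h = 0: 2√h₀ = (0.0161/A) t_empty ⇒ t_empty = 2A√h₀/0.0161.
t_empty = 2·2.82·√3.52/0.0161 = 5.6400·1.8762/0.0161 = 657.24 s.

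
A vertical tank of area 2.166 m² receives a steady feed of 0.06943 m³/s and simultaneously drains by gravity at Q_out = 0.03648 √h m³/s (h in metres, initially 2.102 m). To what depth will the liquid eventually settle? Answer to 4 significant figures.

3.622 m

Level balance: A dh/dt = 0.06943 − 0.03648 √h. Setting dh/dt = 0:
Q_in = 0.03648 √h_ss ⇒ √h_ss = 0.06943/0.03648 = 1.90323.
h_ss = 1.90323² = 3.62230 m. (Since h₀ = 2.102 m < h_ss, the level will rise toward this value.)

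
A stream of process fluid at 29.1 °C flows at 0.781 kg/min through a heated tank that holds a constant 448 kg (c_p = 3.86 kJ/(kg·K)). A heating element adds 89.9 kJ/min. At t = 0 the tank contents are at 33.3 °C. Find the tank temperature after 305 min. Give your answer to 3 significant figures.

First-law balance (no shaft work): M c_p dT/dt = ṁ c_p (T_in − T) + 89.9.
Rearrange: dT/dt = (T_ss − T)/τ with τ = M/ṁ = 573.62 min and T_ss = T_in + Q̇/(ṁ c_p) = 58.921 °C.
Solution: T(t) = T_ss + (T₀ − T_ss) e^(−t/τ).
T(305) = 58.921 + (-25.621)·e^(−305/573.62) = 58.921 + (-25.621)·0.58760 = 43.866 °C.

43.9 °C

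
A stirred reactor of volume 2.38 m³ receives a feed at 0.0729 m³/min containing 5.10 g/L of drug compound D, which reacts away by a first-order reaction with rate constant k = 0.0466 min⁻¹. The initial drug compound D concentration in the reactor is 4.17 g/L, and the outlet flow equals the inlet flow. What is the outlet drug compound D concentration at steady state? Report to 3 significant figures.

V dC/dt = Q(C_in − C) − k V C.
Steady state (dC/dt = 0): C_ss = Q C_in/(Q + kV) = C_in/(1 + kV/Q).
C_ss = 0.0729·5.10/(0.0729 + 0.0466·2.38) = 0.37179/0.18381 = 2.0227 g/L.

2.02 g/L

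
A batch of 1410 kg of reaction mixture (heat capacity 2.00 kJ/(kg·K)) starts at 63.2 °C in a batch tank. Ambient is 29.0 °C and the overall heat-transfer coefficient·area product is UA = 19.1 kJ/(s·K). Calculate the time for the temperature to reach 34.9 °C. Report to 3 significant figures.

M c_p dT/dt = −UA(T − T_amb).
τ = M c_p/UA = 147.64 s; T_ss = T_amb = 29.000 °C.
T(t) = T_ss + (T₀ − T_ss)e^(−t/τ); set T = 34.9:
t = −τ ln[(T − T_ss)/(T₀ − T_ss)] = −147.64 · ln(0.17251) = 259.45 s.

259 s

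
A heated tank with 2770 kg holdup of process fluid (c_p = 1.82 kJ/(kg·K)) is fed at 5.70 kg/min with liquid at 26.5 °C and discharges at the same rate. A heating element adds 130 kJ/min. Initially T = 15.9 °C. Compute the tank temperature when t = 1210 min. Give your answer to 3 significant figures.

M c_p dT/dt = ṁ c_p (T_in − T) + Q̇.
Rearrange: dT/dt = (T_ss − T)/τ with τ = M/ṁ = 485.96 min and T_ss = T_in + Q̇/(ṁ c_p) = 39.031 °C.
T approaches T_ss exponentially: T(t) = T_ss + (T₀ − T_ss) e^(−t/τ).
T(1210) = 39.031 + (-23.131)·e^(−1210/485.96) = 39.031 + (-23.131)·0.082919 = 37.113 °C.

37.1 °C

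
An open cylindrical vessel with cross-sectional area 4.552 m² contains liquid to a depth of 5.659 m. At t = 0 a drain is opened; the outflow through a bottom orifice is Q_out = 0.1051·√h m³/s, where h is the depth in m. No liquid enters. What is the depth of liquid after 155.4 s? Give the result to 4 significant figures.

Accumulation of liquid (constant cross-section A): A dh/dt = −0.1051 √h.
Separate and integrate: 2(√h − √h₀) = −(0.1051/A) t.
√h = √5.659 − 0.1051·155.4/(2·4.552) = 2.37887 − 1.79400 = 0.584869.
h = 0.584869² = 0.342072 m.

0.3421 m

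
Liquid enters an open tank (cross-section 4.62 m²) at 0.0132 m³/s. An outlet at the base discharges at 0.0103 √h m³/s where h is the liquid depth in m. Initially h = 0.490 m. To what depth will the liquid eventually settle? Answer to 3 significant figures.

Mass balance (ρ constant): A dh/dt = Q_in − 0.0103 √h. At steady state dh/dt = 0:
Q_in = 0.0103 √h_ss ⇒ √h_ss = 0.0132/0.0103 = 1.2816.
h_ss = 1.2816² = 1.6424 m. (Since h₀ = 0.490 m < h_ss, the level will rise toward this value.)

1.64 m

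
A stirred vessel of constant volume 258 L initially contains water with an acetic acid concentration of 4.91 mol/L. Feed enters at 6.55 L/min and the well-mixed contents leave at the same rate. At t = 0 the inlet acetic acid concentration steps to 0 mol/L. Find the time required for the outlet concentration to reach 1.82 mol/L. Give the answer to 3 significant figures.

39.1 min

Accumulation = in − out for the solute gives V dC/dt = Q(C_in − C), so τ = V/Q = 39.389 min.
C(t) = C_in + (C₀ − C_in) e^(−t/τ). Set C = 1.82 and solve for t:
e^(−t/τ) = (C − C_in)/(C₀ − C_in) = (1.82 − 0)/(4.91 − 0) = 0.37067
t = −τ ln(…) = 39.389 × 0.99244 = 39.091 min.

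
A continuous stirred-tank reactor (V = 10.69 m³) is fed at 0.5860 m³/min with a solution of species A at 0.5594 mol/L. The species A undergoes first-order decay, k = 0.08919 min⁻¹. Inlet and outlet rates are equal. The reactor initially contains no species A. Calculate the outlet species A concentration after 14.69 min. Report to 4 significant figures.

0.1873 mol/L

Species balance: V dC/dt = Q C_in − Q C − k V C.
dC/dt = (Q/V) C_in − (Q/V + k) C; effective rate a = Q/V + k = 0.0548176 + 0.08919 = 0.144008 min⁻¹.
C_ss = Q C_in/(Q + kV) = 0.212940 mol/L; C(t) = C_ss + (C₀ − C_ss) e^(−a t).
C(14.69) = 0.212940 + (-0.212940)·e^(−0.144008·14.69) = 0.212940 + (-0.212940)·0.120576 = 0.187264 mol/L.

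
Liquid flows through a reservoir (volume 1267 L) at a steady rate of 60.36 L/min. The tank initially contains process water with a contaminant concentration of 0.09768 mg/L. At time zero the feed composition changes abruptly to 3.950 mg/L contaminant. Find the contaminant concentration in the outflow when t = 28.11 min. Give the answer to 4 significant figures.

Accumulation = in − out for the solute gives V dC/dt = Q(C_in − C).
Rewrite as dC/dt + C/τ = C_in/τ, τ = V/Q = 20.9907 min.
C approaches C_in exponentially: C(t) = C_in + (C₀ − C_in) e^(−t/τ).
C(28.11) = 3.950 + (0.09768 − 3.950)·e^(−28.11/20.9907) = 3.950 + (-3.85232)·0.262065 = 2.94044 mg/L.

2.940 mg/L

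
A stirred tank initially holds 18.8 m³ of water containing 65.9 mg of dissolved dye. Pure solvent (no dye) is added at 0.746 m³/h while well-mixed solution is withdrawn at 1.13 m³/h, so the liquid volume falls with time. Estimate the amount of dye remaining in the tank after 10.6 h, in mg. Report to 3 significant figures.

32.1 mg

Total volume: dV/dt = Q_in − Q_out = -0.38400 m³/h, so V(t) = 18.8 − 0.38400 t and V(10.6) = 14.730 m³.
No dye enters, so dm/dt = −Q_out · (m/V).
dm/m = −Q_out dt/(V₀ − 0.38400 t); integrating gives ln(m/m₀) = −(Q_out/(Q_in−Q_out)) ln(V/V₀).
m = m₀ (V₀/V)^(Q_out/(Q_in−Q_out)) = 65.9 × (18.8/14.730)^(-2.9427) = 32.141 mg.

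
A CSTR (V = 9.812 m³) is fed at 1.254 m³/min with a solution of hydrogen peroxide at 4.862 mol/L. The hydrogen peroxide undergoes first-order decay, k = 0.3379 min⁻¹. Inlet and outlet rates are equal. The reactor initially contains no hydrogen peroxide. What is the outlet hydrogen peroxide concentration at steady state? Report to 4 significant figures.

1.334 mol/L

V dC/dt = Q(C_in − C) − k V C.
At steady state: 0 = Q C_in − (Q + kV) C_ss, so C_ss = Q C_in/(Q + kV).
C_ss = 1.254·4.862/(1.254 + 0.3379·9.812) = 6.09695/4.56947 = 1.33428 mol/L.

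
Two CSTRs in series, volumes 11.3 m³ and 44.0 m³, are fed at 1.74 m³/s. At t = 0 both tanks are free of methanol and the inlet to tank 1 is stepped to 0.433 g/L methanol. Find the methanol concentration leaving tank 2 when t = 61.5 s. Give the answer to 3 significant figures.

0.382 g/L

Each tank obeys Vᵢ dCᵢ/dt = Q(Cᵢ₋₁ − Cᵢ), so τᵢ = Vᵢ/Q.
τ₁ = 11.3/1.74 = 6.4943 s; τ₂ = 44.0/1.74 = 25.287 s.
Solving the cascade with C₁(0)=C₂(0)=0 gives C₂(t) = C_in[1 − (τ₁ e^(−t/τ₁) − τ₂ e^(−t/τ₂))/(τ₁ − τ₂)].
At t = 61.5: e^(−t/τ₁) = 7.7138e-05, e^(−t/τ₂) = 0.087857.
C₂ = 0.433·[1 − (6.4943·7.7138e-05 − 25.287·0.087857)/(-18.793)] = 0.433·0.88181 = 0.38182 g/L.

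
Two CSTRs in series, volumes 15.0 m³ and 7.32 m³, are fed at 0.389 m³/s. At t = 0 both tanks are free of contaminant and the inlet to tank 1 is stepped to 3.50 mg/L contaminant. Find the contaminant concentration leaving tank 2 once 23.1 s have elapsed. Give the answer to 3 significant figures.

0.722 mg/L

Each tank obeys Vᵢ dCᵢ/dt = Q(Cᵢ₋₁ − Cᵢ), so τᵢ = Vᵢ/Q.
τ₁ = 15.0/0.389 = 38.560 s; τ₂ = 7.32/0.389 = 18.817 s.
Tank 1: C₁ = C_in(1 − e^(−t/τ₁)). Tank 2 (τ₁ ≠ τ₂): C₂ = C_in[1 − (τ₁ e^(−t/τ₁) − τ₂ e^(−t/τ₂))/(τ₁ − τ₂)].
At t = 23.1: e^(−t/τ₁) = 0.54933, e^(−t/τ₂) = 0.29300.
C₂ = 3.50·[1 − (38.560·0.54933 − 18.817·0.29300)/(19.743)] = 3.50·0.20636 = 0.72226 mg/L.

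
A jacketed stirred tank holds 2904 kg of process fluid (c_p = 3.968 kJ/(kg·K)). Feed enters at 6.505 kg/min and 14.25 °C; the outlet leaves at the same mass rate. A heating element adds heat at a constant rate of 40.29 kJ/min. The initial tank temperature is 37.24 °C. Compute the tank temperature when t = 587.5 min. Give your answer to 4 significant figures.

Unsteady energy balance on the tank contents: M c_p dT/dt = ṁ c_p (T_in − T) + 40.29.
Rearrange: dT/dt = (T_ss − T)/τ with τ = M/ṁ = 446.426 min and T_ss = T_in + Q̇/(ṁ c_p) = 15.8109 °C.
T approaches T_ss exponentially: T(t) = T_ss + (T₀ − T_ss) e^(−t/τ).
T(587.5) = 15.8109 + (21.4291)·e^(−587.5/446.426) = 15.8109 + (21.4291)·0.268204 = 21.5583 °C.

21.56 °C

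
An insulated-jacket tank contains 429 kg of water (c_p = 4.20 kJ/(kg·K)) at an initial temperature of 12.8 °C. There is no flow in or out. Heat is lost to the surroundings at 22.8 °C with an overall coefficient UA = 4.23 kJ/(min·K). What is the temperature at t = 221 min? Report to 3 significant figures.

M c_p dT/dt = −UA(T − T_amb).
dT/dt = (T_ss − T)/τ with T_ss = T_amb = 22.800 °C, τ = M c_p/UA = 429·4.20/4.23 = 425.96 min.
Solution: T(t) = T_ss + (T₀ − T_ss) e^(−t/τ).
T(221) = 22.800 + (-10.000)·0.59522 = 16.848 °C.

16.8 °C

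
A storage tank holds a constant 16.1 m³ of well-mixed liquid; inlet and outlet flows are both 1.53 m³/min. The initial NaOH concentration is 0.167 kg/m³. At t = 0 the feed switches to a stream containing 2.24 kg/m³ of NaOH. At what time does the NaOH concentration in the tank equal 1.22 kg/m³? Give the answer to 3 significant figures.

7.46 min

Species balance on the tank: V dC/dt = Q(C_in − C), so τ = V/Q = 10.523 min.
C(t) = C_in + (C₀ − C_in) e^(−t/τ). Set C = 1.22 and solve for t:
e^(−t/τ) = (C − C_in)/(C₀ − C_in) = (1.22 − 2.24)/(0.167 − 2.24) = 0.49204
t = −τ ln(…) = 10.523 × 0.70919 = 7.4628 min.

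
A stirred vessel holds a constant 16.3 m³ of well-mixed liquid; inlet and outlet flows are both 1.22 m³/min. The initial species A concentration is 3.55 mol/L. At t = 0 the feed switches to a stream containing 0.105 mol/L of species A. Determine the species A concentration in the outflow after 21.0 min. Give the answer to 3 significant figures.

Species balance on the tank: V dC/dt = Q(C_in − C).
So dC/dt = (C_in − C)/τ with τ = V/Q = 16.3/1.22 = 13.361 min.
This is linear first-order; C(t) = C_in + (C₀ − C_in) e^(−t/τ).
C(21.0) = 0.105 + (3.55 − 0.105)·e^(−21.0/13.361) = 0.105 + (3.4450)·0.20768 = 0.82044 mol/L.

0.820 mol/L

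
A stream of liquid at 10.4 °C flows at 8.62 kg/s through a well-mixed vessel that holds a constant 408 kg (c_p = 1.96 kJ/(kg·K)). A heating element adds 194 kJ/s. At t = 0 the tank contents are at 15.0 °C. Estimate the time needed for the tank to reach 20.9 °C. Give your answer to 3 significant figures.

M c_p dT/dt = ṁ c_p (T_in − T) + Q̇.
τ = M/ṁ = 47.332 s; T_ss = T_in + Q̇/(ṁ c_p) = 21.883 °C.
T(t) = T_ss + (T₀ − T_ss) e^(−t/τ). Set T = 20.9:
e^(−t/τ) = (20.9 − 21.883)/(15.0 − 21.883) = 0.14276
t = −47.332 · ln(0.14276) = 92.136 s.

92.1 s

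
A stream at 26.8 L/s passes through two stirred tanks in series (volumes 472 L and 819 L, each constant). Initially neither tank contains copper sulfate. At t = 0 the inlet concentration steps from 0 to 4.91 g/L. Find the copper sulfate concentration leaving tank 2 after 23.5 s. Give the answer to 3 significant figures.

Each tank obeys Vᵢ dCᵢ/dt = Q(Cᵢ₋₁ − Cᵢ), so τᵢ = Vᵢ/Q.
τ₁ = 472/26.8 = 17.612 s; τ₂ = 819/26.8 = 30.560 s.
Tank 1: C₁ = C_in(1 − e^(−t/τ₁)). Tank 2 (τ₁ ≠ τ₂): C₂ = C_in[1 − (τ₁ e^(−t/τ₁) − τ₂ e^(−t/τ₂))/(τ₁ − τ₂)].
At t = 23.5: e^(−t/τ₁) = 0.26334, e^(−t/τ₂) = 0.46348.
C₂ = 4.91·[1 − (17.612·0.26334 − 30.560·0.46348)/(-12.948)] = 4.91·0.26427 = 1.2976 g/L.

1.30 g/L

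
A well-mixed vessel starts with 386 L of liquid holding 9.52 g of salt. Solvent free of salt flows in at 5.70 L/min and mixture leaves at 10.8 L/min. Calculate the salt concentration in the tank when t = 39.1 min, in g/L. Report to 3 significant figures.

Total volume: dV/dt = Q_in − Q_out = -5.1000 L/min, so V(t) = 386 − 5.1000 t and V(39.1) = 186.59 L.
Species balance (pure solvent in): dm/dt = −Q_out · m/V(t).
Separate: dm/m = −Q_out dt/V(t) ⇒ ln(m/m₀) = −(Q_out/(Q_in−Q_out)) ln(V/V₀).
m = m₀ (V₀/V)^(Q_out/(Q_in−Q_out)) = 9.52 × (386/186.59)^(-2.1176) = 2.0422 g.
C = m/V = 2.0422/186.59 = 0.010945 g/L.

0.0109 g/L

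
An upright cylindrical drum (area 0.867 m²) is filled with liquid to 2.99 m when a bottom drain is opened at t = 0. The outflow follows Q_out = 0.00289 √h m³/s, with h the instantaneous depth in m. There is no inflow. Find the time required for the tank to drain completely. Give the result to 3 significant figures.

1040 s

With no inflow, A dh/dt = −0.00289 √h.
∫ h^(−1/2) dh = −(0.00289/A) ∫ dt, giving 2√h = 2√h₀ − (0.00289/A) t.
Set h = 0: 2√h₀ = (0.00289/A) t_empty ⇒ t_empty = 2A√h₀/0.00289.
t_empty = 2·0.867·√2.99/0.00289 = 1.7340·1.7292/0.00289 = 1037.5 s.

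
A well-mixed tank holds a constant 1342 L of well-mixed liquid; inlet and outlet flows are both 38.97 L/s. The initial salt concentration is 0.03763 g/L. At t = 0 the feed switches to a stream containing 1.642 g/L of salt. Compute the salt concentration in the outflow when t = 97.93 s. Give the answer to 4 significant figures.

1.549 g/L

Species balance on the tank: V dC/dt = Q(C_in − C).
Time constant τ = V/Q = 1342/38.97 = 34.4367 s.
C approaches C_in exponentially: C(t) = C_in + (C₀ − C_in) e^(−t/τ).
C(97.93) = 1.642 + (0.03763 − 1.642)·e^(−97.93/34.4367) = 1.642 + (-1.60437)·0.0582061 = 1.54862 g/L.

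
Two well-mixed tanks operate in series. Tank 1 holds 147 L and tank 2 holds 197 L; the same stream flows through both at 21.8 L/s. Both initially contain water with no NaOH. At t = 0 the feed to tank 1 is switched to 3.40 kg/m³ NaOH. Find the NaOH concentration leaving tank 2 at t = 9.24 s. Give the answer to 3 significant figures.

1.12 kg/m³

Species balance on tank i: dCᵢ/dt = (Cᵢ₋₁ − Cᵢ)/τᵢ with τᵢ = Vᵢ/Q.
τ₁ = 147/21.8 = 6.7431 s; τ₂ = 197/21.8 = 9.0367 s.
Solving the cascade with C₁(0)=C₂(0)=0 gives C₂(t) = C_in[1 − (τ₁ e^(−t/τ₁) − τ₂ e^(−t/τ₂))/(τ₁ − τ₂)].
At t = 9.24: e^(−t/τ₁) = 0.25403, e^(−t/τ₂) = 0.35970.
C₂ = 3.40·[1 − (6.7431·0.25403 − 9.0367·0.35970)/(-2.2936)] = 3.40·0.32966 = 1.1208 kg/m³.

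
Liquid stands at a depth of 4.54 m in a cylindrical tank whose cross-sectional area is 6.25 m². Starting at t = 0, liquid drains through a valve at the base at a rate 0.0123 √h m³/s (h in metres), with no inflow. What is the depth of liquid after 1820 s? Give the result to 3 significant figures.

0.115 m

A dh/dt = −Q_out = −0.0123 √h.
∫ h^(−1/2) dh = −(0.0123/A) ∫ dt, giving 2√h = 2√h₀ − (0.0123/A) t.
√h = √4.54 − 0.0123·1820/(2·6.25) = 2.1307 − 1.7909 = 0.33985.
h = 0.33985² = 0.11550 m.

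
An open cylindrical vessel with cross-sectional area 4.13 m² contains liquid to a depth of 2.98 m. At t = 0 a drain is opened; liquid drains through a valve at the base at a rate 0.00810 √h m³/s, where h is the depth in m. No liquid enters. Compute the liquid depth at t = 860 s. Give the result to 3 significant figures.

With no inflow, A dh/dt = −0.00810 √h.
∫ h^(−1/2) dh = −(0.00810/A) ∫ dt, giving 2√h = 2√h₀ − (0.00810/A) t.
√h = √2.98 − 0.00810·860/(2·4.13) = 1.7263 − 0.84334 = 0.88293.
h = 0.88293² = 0.77956 m.

0.780 m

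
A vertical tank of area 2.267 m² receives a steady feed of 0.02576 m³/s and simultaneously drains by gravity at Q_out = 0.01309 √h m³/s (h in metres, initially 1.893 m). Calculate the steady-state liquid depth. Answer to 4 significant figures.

3.873 m

Level balance: A dh/dt = 0.02576 − 0.01309 √h. Setting dh/dt = 0:
Q_in = 0.01309 √h_ss ⇒ √h_ss = 0.02576/0.01309 = 1.96791.
h_ss = 1.96791² = 3.87269 m. (Since h₀ = 1.893 m < h_ss, the level will rise toward this value.)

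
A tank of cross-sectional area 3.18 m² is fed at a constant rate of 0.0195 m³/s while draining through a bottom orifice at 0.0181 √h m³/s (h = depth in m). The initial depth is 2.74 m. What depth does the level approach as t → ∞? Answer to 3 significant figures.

1.16 m

Level balance: A dh/dt = 0.0195 − 0.0181 √h. Setting dh/dt = 0:
Q_in = 0.0181 √h_ss ⇒ √h_ss = 0.0195/0.0181 = 1.0773.
h_ss = 1.0773² = 1.1607 m. (Since h₀ = 2.74 m > h_ss, the level will fall toward this value.)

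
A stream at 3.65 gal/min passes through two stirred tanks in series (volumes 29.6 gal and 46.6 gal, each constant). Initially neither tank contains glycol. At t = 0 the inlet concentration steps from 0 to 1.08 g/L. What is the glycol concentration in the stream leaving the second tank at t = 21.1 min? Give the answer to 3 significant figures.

Species balance on tank i: dCᵢ/dt = (Cᵢ₋₁ − Cᵢ)/τᵢ with τᵢ = Vᵢ/Q.
τ₁ = 29.6/3.65 = 8.1096 min; τ₂ = 46.6/3.65 = 12.767 min.
Solving the cascade with C₁(0)=C₂(0)=0 gives C₂(t) = C_in[1 − (τ₁ e^(−t/τ₁) − τ₂ e^(−t/τ₂))/(τ₁ − τ₂)].
At t = 21.1: e^(−t/τ₁) = 0.074136, e^(−t/τ₂) = 0.19154.
C₂ = 1.08·[1 − (8.1096·0.074136 − 12.767·0.19154)/(-4.6575)] = 1.08·0.60405 = 0.65237 g/L.

0.652 g/L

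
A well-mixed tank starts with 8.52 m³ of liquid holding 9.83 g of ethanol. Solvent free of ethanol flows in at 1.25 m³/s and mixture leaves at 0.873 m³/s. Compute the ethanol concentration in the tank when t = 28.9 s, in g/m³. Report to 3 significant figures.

Total volume: dV/dt = Q_in − Q_out = 0.37700 m³/s, so V(t) = 8.52 + 0.37700 t and V(28.9) = 19.415 m³.
No ethanol enters, so dm/dt = −Q_out · (m/V).
Separate: dm/m = −Q_out dt/V(t) ⇒ ln(m/m₀) = −(Q_out/(Q_in−Q_out)) ln(V/V₀).
m = m₀ (V₀/V)^(Q_out/(Q_in−Q_out)) = 9.83 × (8.52/19.415)^(2.3156) = 1.4596 g.
C = m/V = 1.4596/19.415 = 0.075178 g/m³.

0.0752 g/m³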